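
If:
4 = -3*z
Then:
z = -4/3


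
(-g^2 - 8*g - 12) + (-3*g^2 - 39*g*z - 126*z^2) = -4*g^2 - 39*g*z - 8*g - 126*z^2 - 12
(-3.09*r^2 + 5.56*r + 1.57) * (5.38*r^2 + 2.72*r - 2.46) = -16.6242*r^4 + 21.508*r^3 + 31.1712*r^2 - 9.4072*r - 3.8622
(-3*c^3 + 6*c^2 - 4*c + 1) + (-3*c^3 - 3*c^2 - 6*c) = -6*c^3 + 3*c^2 - 10*c + 1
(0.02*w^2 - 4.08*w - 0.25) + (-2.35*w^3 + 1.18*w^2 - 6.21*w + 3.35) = -2.35*w^3 + 1.2*w^2 - 10.29*w + 3.1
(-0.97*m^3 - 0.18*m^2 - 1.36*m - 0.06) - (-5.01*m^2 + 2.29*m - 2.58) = -0.97*m^3 + 4.83*m^2 - 3.65*m + 2.52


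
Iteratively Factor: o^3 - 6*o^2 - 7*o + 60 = (o - 5)*(o^2 - o - 12) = (o - 5)*(o + 3)*(o - 4)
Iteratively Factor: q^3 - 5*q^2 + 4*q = (q)*(q^2 - 5*q + 4) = q*(q - 1)*(q - 4)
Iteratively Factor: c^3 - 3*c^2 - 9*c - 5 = (c - 5)*(c^2 + 2*c + 1) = (c - 5)*(c + 1)*(c + 1)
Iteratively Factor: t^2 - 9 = (t + 3)*(t - 3)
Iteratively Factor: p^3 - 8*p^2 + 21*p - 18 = (p - 3)*(p^2 - 5*p + 6) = (p - 3)*(p - 2)*(p - 3)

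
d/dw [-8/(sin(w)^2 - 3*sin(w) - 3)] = 8*(2*sin(w) - 3)*cos(w)/(3*sin(w) + cos(w)^2 + 2)^2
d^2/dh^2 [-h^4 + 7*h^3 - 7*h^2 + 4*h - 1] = -12*h^2 + 42*h - 14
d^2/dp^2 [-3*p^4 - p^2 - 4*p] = -36*p^2 - 2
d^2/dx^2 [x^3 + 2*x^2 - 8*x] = 6*x + 4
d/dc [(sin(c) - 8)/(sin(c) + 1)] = 9*cos(c)/(sin(c) + 1)^2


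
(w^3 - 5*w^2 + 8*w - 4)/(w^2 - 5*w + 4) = (w^2 - 4*w + 4)/(w - 4)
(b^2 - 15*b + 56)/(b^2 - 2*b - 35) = (b - 8)/(b + 5)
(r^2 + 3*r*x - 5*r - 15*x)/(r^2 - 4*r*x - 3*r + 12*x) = (r^2 + 3*r*x - 5*r - 15*x)/(r^2 - 4*r*x - 3*r + 12*x)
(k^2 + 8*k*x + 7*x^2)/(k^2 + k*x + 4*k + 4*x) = (k + 7*x)/(k + 4)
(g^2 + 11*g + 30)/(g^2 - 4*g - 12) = (g^2 + 11*g + 30)/(g^2 - 4*g - 12)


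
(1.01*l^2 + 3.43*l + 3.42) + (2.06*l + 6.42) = 1.01*l^2 + 5.49*l + 9.84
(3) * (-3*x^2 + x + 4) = -9*x^2 + 3*x + 12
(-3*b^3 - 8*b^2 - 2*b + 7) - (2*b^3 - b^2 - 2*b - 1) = -5*b^3 - 7*b^2 + 8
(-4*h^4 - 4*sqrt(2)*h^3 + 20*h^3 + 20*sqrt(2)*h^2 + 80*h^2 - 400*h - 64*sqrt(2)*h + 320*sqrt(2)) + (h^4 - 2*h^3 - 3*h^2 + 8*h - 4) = -3*h^4 - 4*sqrt(2)*h^3 + 18*h^3 + 20*sqrt(2)*h^2 + 77*h^2 - 392*h - 64*sqrt(2)*h - 4 + 320*sqrt(2)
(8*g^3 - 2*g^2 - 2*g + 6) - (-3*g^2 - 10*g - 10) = 8*g^3 + g^2 + 8*g + 16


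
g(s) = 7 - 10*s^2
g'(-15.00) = 300.00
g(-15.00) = -2243.00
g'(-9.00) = 180.00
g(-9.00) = -803.00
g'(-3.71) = 74.20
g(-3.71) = -130.64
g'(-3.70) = 74.00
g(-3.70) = -129.90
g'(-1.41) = 28.20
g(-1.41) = -12.88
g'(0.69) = -13.80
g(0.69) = 2.24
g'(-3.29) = 65.80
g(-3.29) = -101.24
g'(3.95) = -79.00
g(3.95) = -149.02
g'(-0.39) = 7.80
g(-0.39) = 5.48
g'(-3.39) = 67.80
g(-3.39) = -107.92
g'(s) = -20*s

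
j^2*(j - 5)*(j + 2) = j^4 - 3*j^3 - 10*j^2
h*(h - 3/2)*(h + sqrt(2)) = h^3 - 3*h^2/2 + sqrt(2)*h^2 - 3*sqrt(2)*h/2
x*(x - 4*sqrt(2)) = x^2 - 4*sqrt(2)*x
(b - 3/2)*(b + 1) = b^2 - b/2 - 3/2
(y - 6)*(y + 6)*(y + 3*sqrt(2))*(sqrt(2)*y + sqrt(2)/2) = sqrt(2)*y^4 + sqrt(2)*y^3/2 + 6*y^3 - 36*sqrt(2)*y^2 + 3*y^2 - 216*y - 18*sqrt(2)*y - 108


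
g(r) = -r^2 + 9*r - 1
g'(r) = 9 - 2*r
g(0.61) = 4.12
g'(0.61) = 7.78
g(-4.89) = -68.92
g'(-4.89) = 18.78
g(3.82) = 18.79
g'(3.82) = 1.36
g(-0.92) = -10.13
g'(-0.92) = 10.84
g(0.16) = 0.41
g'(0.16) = 8.68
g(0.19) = 0.67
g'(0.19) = 8.62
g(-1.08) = -11.89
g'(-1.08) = 11.16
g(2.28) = 14.32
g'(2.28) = 4.44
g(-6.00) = -91.00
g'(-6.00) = 21.00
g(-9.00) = -163.00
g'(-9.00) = 27.00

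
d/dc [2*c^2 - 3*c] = 4*c - 3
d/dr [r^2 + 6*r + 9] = 2*r + 6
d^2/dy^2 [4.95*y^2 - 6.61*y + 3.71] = 9.90000000000000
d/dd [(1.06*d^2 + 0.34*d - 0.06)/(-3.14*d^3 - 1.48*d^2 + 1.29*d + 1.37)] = (3.3284*d^4 + 2.1352*d^3 + 1.3054*d^2 + 2.7268*d + 0.5432)/(9.8596*d^6 + 9.2944*d^5 - 5.9108*d^4 - 12.422*d^3 - 2.3911*d^2 + 3.5346*d + 1.8769)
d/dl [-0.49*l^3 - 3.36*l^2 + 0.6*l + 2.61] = -1.47*l^2 - 6.72*l + 0.6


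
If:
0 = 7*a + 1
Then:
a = -1/7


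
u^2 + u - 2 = (u - 1)*(u + 2)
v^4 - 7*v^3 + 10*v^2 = v^2*(v - 5)*(v - 2)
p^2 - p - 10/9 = (p - 5/3)*(p + 2/3)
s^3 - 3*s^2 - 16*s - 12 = (s - 6)*(s + 1)*(s + 2)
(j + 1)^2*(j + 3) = j^3 + 5*j^2 + 7*j + 3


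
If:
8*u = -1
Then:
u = -1/8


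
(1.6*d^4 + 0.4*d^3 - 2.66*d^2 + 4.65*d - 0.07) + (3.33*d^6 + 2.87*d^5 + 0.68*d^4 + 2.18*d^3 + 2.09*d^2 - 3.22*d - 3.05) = 3.33*d^6 + 2.87*d^5 + 2.28*d^4 + 2.58*d^3 - 0.57*d^2 + 1.43*d - 3.12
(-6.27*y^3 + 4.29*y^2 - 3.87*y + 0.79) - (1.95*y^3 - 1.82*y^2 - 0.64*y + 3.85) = -8.22*y^3 + 6.11*y^2 - 3.23*y - 3.06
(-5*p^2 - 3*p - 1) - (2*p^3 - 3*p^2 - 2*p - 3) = -2*p^3 - 2*p^2 - p + 2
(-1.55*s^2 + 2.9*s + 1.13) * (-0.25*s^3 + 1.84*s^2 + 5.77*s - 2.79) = 0.3875*s^5 - 3.577*s^4 - 3.89*s^3 + 23.1367*s^2 - 1.5709*s - 3.1527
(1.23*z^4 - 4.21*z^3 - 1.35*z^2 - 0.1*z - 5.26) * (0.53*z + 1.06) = 0.6519*z^5 - 0.9275*z^4 - 5.1781*z^3 - 1.484*z^2 - 2.8938*z - 5.5756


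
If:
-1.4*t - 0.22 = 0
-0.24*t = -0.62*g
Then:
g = -0.06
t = -0.16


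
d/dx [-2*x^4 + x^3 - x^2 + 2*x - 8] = -8*x^3 + 3*x^2 - 2*x + 2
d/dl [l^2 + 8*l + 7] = 2*l + 8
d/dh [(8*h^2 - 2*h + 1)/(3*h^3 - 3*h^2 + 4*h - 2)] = h*(-24*h^3 + 12*h^2 + 17*h - 26)/(9*h^6 - 18*h^5 + 33*h^4 - 36*h^3 + 28*h^2 - 16*h + 4)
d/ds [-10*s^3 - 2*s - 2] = -30*s^2 - 2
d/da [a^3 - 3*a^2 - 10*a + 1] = 3*a^2 - 6*a - 10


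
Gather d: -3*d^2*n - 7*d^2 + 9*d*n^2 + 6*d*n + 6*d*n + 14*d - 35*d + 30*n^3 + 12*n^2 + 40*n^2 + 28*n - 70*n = d^2*(-3*n - 7) + d*(9*n^2 + 12*n - 21) + 30*n^3 + 52*n^2 - 42*n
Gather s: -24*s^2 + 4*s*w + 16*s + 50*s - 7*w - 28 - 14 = -24*s^2 + s*(4*w + 66) - 7*w - 42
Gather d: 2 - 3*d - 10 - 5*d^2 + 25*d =-5*d^2 + 22*d - 8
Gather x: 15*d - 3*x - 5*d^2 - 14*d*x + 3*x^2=-5*d^2 + 15*d + 3*x^2 + x*(-14*d - 3)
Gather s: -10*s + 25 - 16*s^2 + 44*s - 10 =-16*s^2 + 34*s + 15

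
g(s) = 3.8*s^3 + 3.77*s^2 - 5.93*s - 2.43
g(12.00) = 7035.69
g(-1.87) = -3.01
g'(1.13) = 17.15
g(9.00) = 3019.77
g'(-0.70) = -5.62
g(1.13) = 1.17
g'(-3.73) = 124.55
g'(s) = 11.4*s^2 + 7.54*s - 5.93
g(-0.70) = 2.26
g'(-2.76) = 60.10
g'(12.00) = 1726.15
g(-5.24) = -414.58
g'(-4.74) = 214.46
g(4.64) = 430.83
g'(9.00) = 985.33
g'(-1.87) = 19.83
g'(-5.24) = 267.58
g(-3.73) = -125.06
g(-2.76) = -37.24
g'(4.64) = 274.49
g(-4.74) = -294.31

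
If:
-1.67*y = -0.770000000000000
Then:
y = 0.46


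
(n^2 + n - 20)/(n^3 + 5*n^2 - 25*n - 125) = (n - 4)/(n^2 - 25)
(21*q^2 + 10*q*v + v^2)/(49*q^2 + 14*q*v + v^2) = (3*q + v)/(7*q + v)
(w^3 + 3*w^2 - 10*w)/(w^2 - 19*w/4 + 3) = 4*w*(w^2 + 3*w - 10)/(4*w^2 - 19*w + 12)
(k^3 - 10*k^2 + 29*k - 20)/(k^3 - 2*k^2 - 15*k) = (k^2 - 5*k + 4)/(k*(k + 3))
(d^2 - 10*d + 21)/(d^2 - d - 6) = (d - 7)/(d + 2)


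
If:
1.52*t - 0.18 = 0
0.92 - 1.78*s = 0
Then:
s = 0.52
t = 0.12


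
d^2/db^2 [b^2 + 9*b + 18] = 2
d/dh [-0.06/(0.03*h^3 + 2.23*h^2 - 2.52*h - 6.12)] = (0.0054*h^2 + 0.2676*h - 0.1512)/(0.03*h^3 + 2.23*h^2 - 2.52*h - 6.12)^2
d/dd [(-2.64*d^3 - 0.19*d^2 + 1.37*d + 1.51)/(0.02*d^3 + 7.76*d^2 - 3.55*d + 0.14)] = (-20.4826*d^4 + 18.6892*d^3 - 11.1561*d^2 - 23.4884*d + 5.5523)/(0.0004*d^6 + 0.3104*d^5 + 60.0756*d^4 - 55.0904*d^3 + 14.7753*d^2 - 0.994*d + 0.0196)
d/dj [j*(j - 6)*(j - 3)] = 3*j^2 - 18*j + 18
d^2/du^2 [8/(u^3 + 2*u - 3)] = 16*(-3*u*(u^3 + 2*u - 3) + (3*u^2 + 2)^2)/(u^3 + 2*u - 3)^3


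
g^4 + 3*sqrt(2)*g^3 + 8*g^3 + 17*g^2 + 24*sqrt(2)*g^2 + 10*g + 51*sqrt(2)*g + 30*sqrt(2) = (g + 1)*(g + 2)*(g + 5)*(g + 3*sqrt(2))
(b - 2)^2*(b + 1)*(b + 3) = b^4 - 9*b^2 + 4*b + 12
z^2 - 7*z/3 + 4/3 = (z - 4/3)*(z - 1)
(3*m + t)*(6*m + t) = 18*m^2 + 9*m*t + t^2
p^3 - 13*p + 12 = (p - 3)*(p - 1)*(p + 4)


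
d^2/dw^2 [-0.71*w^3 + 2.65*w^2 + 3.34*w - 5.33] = 5.3 - 4.26*w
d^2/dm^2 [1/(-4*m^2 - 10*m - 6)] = (4*m^2 + 10*m - (4*m + 5)^2 + 6)/(2*m^2 + 5*m + 3)^3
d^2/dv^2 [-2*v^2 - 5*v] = -4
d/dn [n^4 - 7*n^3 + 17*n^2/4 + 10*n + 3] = 4*n^3 - 21*n^2 + 17*n/2 + 10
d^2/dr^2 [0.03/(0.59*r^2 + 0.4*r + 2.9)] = (-0.020886*r^2 - 0.01416*r + 0.03*(1.18*r + 0.4)*(2.36*r + 0.8) - 0.10266)/(0.59*r^2 + 0.4*r + 2.9)^3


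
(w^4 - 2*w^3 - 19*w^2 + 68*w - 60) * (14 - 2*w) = -2*w^5 + 18*w^4 + 10*w^3 - 402*w^2 + 1072*w - 840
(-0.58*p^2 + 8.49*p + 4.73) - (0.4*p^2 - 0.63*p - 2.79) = -0.98*p^2 + 9.12*p + 7.52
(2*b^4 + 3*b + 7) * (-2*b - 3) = -4*b^5 - 6*b^4 - 6*b^2 - 23*b - 21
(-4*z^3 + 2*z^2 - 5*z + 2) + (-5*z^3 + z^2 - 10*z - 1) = -9*z^3 + 3*z^2 - 15*z + 1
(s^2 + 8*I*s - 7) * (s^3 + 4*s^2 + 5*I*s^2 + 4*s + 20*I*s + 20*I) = s^5 + 4*s^4 + 13*I*s^4 - 43*s^3 + 52*I*s^3 - 188*s^2 + 17*I*s^2 - 188*s - 140*I*s - 140*I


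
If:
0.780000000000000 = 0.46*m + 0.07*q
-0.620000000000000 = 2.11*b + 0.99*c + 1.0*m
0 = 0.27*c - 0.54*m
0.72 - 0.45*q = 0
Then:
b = -2.34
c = 2.90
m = 1.45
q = 1.60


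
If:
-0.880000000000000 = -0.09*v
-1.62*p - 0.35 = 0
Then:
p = -0.22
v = 9.78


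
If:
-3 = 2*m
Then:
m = -3/2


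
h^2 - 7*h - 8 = (h - 8)*(h + 1)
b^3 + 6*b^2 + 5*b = b*(b + 1)*(b + 5)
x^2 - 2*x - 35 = (x - 7)*(x + 5)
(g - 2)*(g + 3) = g^2 + g - 6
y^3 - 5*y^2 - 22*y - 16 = (y - 8)*(y + 1)*(y + 2)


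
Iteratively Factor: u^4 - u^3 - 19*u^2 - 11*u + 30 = (u - 5)*(u^3 + 4*u^2 + u - 6) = (u - 5)*(u + 3)*(u^2 + u - 2) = (u - 5)*(u + 2)*(u + 3)*(u - 1)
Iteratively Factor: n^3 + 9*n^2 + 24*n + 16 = (n + 1)*(n^2 + 8*n + 16) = (n + 1)*(n + 4)*(n + 4)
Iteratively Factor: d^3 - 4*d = (d - 2)*(d^2 + 2*d) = d*(d - 2)*(d + 2)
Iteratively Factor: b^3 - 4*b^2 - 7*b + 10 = (b - 1)*(b^2 - 3*b - 10) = (b - 1)*(b + 2)*(b - 5)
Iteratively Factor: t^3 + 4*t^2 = (t)*(t^2 + 4*t) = t*(t + 4)*(t)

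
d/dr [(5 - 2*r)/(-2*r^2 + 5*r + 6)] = (-4*r^2 + 20*r - 37)/(4*r^4 - 20*r^3 + r^2 + 60*r + 36)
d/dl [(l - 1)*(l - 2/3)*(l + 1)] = 3*l^2 - 4*l/3 - 1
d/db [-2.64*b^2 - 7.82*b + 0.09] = -5.28*b - 7.82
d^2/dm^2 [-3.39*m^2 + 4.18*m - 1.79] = -6.78000000000000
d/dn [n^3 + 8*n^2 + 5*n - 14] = 3*n^2 + 16*n + 5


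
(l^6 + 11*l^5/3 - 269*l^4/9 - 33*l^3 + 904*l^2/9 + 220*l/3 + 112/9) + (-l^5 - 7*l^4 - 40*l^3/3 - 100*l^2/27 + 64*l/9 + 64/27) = l^6 + 8*l^5/3 - 332*l^4/9 - 139*l^3/3 + 2612*l^2/27 + 724*l/9 + 400/27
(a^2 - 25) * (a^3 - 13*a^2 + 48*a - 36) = a^5 - 13*a^4 + 23*a^3 + 289*a^2 - 1200*a + 900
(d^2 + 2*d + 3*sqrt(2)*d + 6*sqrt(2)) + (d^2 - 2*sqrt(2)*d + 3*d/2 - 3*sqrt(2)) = 2*d^2 + sqrt(2)*d + 7*d/2 + 3*sqrt(2)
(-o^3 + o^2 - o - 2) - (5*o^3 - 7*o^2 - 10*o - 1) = -6*o^3 + 8*o^2 + 9*o - 1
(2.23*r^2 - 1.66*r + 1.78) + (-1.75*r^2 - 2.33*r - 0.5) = 0.48*r^2 - 3.99*r + 1.28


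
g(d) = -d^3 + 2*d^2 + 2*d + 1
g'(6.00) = -82.00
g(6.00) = -131.00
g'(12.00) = -382.00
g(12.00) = -1415.00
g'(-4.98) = -92.32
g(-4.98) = 164.15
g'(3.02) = -13.28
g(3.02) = -2.26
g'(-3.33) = -44.59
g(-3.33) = 53.44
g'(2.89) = -11.50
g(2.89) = -0.65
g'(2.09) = -2.74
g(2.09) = 4.79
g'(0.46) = 3.21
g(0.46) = 2.25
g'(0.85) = 3.23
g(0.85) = 3.53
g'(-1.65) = -12.77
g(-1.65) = 7.64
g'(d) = -3*d^2 + 4*d + 2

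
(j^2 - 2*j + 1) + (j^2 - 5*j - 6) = 2*j^2 - 7*j - 5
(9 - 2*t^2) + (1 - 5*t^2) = 10 - 7*t^2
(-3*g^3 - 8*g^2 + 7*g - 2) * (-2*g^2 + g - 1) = 6*g^5 + 13*g^4 - 19*g^3 + 19*g^2 - 9*g + 2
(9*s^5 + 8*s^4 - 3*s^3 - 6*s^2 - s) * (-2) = -18*s^5 - 16*s^4 + 6*s^3 + 12*s^2 + 2*s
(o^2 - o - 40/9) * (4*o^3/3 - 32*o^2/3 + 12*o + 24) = 4*o^5/3 - 12*o^4 + 452*o^3/27 + 1604*o^2/27 - 232*o/3 - 320/3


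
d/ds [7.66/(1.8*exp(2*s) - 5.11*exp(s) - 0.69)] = (39.1426 - 27.576*exp(s))*exp(s)/(-1.8*exp(2*s) + 5.11*exp(s) + 0.69)^2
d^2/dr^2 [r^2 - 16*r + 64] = 2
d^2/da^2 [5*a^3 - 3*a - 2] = 30*a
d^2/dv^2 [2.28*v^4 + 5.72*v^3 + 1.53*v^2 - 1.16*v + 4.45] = 27.36*v^2 + 34.32*v + 3.06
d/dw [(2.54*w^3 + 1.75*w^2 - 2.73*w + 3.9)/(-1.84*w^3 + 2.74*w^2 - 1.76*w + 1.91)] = (10.1796*w^4 - 18.9872*w^3 + 40.4824*w^2 - 14.687*w + 1.6497)/(3.3856*w^6 - 10.0832*w^5 + 13.9844*w^4 - 16.6736*w^3 + 13.5644*w^2 - 6.7232*w + 3.6481)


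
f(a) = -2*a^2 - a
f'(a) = -4*a - 1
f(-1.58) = -3.41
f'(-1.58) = 5.32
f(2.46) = -14.56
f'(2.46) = -10.84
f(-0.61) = -0.13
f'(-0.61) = 1.44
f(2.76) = -18.00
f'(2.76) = -12.04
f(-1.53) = -3.15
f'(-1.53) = 5.12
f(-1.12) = -1.39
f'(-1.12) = 3.48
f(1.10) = -3.52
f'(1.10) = -5.40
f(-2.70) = -11.88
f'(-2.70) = 9.80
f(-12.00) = -276.00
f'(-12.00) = 47.00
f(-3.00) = -15.00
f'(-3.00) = 11.00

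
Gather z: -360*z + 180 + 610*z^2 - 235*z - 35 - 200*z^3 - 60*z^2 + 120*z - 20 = -200*z^3 + 550*z^2 - 475*z + 125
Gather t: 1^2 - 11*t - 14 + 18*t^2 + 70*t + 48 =18*t^2 + 59*t + 35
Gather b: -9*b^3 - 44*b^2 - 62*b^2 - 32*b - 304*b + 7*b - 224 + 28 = -9*b^3 - 106*b^2 - 329*b - 196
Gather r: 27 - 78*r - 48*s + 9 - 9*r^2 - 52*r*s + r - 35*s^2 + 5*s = -9*r^2 + r*(-52*s - 77) - 35*s^2 - 43*s + 36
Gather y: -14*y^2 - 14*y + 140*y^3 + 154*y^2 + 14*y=140*y^3 + 140*y^2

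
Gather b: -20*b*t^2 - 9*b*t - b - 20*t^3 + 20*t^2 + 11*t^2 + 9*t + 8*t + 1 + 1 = b*(-20*t^2 - 9*t - 1) - 20*t^3 + 31*t^2 + 17*t + 2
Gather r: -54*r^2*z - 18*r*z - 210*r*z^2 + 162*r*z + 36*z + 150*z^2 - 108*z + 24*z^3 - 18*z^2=-54*r^2*z + r*(-210*z^2 + 144*z) + 24*z^3 + 132*z^2 - 72*z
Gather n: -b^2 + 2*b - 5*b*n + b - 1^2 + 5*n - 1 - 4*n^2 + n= -b^2 + 3*b - 4*n^2 + n*(6 - 5*b) - 2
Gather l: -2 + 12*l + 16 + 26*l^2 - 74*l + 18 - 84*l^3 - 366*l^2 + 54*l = -84*l^3 - 340*l^2 - 8*l + 32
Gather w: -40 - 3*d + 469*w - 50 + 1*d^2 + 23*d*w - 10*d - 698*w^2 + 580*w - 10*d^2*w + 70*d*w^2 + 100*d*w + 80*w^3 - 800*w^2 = d^2 - 13*d + 80*w^3 + w^2*(70*d - 1498) + w*(-10*d^2 + 123*d + 1049) - 90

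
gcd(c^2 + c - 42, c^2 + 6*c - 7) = c + 7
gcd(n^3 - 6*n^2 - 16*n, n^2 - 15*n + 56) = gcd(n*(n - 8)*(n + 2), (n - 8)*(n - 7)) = n - 8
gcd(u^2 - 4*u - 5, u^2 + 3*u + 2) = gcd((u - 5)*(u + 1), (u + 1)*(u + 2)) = u + 1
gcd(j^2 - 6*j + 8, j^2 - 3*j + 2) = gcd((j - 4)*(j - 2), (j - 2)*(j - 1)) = j - 2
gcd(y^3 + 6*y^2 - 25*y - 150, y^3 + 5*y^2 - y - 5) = y + 5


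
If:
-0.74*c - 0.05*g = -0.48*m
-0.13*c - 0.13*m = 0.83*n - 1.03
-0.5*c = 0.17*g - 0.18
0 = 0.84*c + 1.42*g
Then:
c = 0.45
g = -0.27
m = 0.67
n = 1.07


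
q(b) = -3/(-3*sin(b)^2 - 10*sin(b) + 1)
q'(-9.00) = 0.97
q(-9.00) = -0.65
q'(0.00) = -30.00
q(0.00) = -3.00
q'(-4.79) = -0.03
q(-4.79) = 0.25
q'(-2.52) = 0.47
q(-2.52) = -0.52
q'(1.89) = 0.12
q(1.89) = 0.27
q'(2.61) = 1.44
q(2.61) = 0.62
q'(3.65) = 0.70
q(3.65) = -0.58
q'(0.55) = -1.32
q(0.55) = 0.59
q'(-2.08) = 0.13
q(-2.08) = -0.40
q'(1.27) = -0.11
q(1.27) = 0.27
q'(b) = -3*(6*sin(b)*cos(b) + 10*cos(b))/(-3*sin(b)^2 - 10*sin(b) + 1)^2 = -6*(3*sin(b) + 5)*cos(b)/(3*sin(b)^2 + 10*sin(b) - 1)^2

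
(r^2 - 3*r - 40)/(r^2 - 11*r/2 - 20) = 2*(r + 5)/(2*r + 5)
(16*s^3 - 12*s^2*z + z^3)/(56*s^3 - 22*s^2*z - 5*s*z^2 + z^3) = (-2*s + z)/(-7*s + z)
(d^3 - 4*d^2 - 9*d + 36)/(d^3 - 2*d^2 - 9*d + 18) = (d - 4)/(d - 2)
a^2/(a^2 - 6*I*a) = a/(a - 6*I)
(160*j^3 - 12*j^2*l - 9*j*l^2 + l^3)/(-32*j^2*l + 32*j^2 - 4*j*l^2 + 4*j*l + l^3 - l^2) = (-5*j + l)/(l - 1)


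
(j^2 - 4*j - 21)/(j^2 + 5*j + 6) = (j - 7)/(j + 2)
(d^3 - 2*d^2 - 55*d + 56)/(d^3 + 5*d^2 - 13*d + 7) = (d - 8)/(d - 1)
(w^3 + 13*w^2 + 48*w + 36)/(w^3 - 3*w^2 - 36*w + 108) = (w^2 + 7*w + 6)/(w^2 - 9*w + 18)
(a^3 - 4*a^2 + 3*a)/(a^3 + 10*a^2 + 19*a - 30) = a*(a - 3)/(a^2 + 11*a + 30)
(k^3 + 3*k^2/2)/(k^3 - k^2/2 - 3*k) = k/(k - 2)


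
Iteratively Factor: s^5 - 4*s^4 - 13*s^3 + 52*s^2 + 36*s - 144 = (s - 3)*(s^4 - s^3 - 16*s^2 + 4*s + 48) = (s - 3)*(s + 3)*(s^3 - 4*s^2 - 4*s + 16) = (s - 3)*(s - 2)*(s + 3)*(s^2 - 2*s - 8) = (s - 4)*(s - 3)*(s - 2)*(s + 3)*(s + 2)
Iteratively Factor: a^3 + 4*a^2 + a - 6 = (a + 2)*(a^2 + 2*a - 3) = (a - 1)*(a + 2)*(a + 3)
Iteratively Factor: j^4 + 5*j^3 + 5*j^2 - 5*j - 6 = (j + 3)*(j^3 + 2*j^2 - j - 2) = (j + 2)*(j + 3)*(j^2 - 1) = (j + 1)*(j + 2)*(j + 3)*(j - 1)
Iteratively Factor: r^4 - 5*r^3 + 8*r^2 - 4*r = (r - 2)*(r^3 - 3*r^2 + 2*r) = (r - 2)^2*(r^2 - r) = r*(r - 2)^2*(r - 1)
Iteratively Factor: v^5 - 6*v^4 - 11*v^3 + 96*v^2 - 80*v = (v + 4)*(v^4 - 10*v^3 + 29*v^2 - 20*v) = (v - 1)*(v + 4)*(v^3 - 9*v^2 + 20*v) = (v - 4)*(v - 1)*(v + 4)*(v^2 - 5*v) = v*(v - 4)*(v - 1)*(v + 4)*(v - 5)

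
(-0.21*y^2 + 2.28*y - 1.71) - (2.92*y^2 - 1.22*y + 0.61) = -3.13*y^2 + 3.5*y - 2.32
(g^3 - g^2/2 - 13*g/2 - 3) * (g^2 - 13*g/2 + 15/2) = g^5 - 7*g^4 + 17*g^3/4 + 71*g^2/2 - 117*g/4 - 45/2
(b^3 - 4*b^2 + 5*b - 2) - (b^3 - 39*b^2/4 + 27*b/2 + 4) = 23*b^2/4 - 17*b/2 - 6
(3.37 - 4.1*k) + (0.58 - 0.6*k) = 3.95 - 4.7*k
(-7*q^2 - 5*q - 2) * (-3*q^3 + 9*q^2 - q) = 21*q^5 - 48*q^4 - 32*q^3 - 13*q^2 + 2*q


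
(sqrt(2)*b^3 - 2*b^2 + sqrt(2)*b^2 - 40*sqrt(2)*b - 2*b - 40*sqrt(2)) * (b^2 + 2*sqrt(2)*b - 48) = sqrt(2)*b^5 + sqrt(2)*b^4 + 2*b^4 - 92*sqrt(2)*b^3 + 2*b^3 - 92*sqrt(2)*b^2 - 64*b^2 - 64*b + 1920*sqrt(2)*b + 1920*sqrt(2)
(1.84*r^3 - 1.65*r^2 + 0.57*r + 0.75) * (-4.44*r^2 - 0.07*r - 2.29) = -8.1696*r^5 + 7.1972*r^4 - 6.6289*r^3 + 0.4086*r^2 - 1.3578*r - 1.7175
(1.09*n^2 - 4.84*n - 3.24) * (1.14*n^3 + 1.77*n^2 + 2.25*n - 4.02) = 1.2426*n^5 - 3.5883*n^4 - 9.8079*n^3 - 21.0066*n^2 + 12.1668*n + 13.0248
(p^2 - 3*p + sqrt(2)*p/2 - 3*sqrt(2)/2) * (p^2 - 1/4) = p^4 - 3*p^3 + sqrt(2)*p^3/2 - 3*sqrt(2)*p^2/2 - p^2/4 - sqrt(2)*p/8 + 3*p/4 + 3*sqrt(2)/8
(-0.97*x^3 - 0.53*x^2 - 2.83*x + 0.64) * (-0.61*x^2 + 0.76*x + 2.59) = 0.5917*x^5 - 0.4139*x^4 - 1.1888*x^3 - 3.9139*x^2 - 6.8433*x + 1.6576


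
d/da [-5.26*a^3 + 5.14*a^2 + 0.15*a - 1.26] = -15.78*a^2 + 10.28*a + 0.15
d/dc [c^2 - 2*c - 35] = 2*c - 2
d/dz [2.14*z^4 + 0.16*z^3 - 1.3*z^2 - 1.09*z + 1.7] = 8.56*z^3 + 0.48*z^2 - 2.6*z - 1.09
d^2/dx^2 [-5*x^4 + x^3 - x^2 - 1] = -60*x^2 + 6*x - 2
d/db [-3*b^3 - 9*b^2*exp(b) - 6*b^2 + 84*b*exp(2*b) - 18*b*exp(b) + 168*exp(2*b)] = -9*b^2*exp(b) - 9*b^2 + 168*b*exp(2*b) - 36*b*exp(b) - 12*b + 420*exp(2*b) - 18*exp(b)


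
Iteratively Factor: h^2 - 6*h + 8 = (h - 2)*(h - 4)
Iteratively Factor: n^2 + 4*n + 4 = (n + 2)*(n + 2)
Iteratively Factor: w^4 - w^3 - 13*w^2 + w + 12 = (w + 1)*(w^3 - 2*w^2 - 11*w + 12) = (w + 1)*(w + 3)*(w^2 - 5*w + 4) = (w - 1)*(w + 1)*(w + 3)*(w - 4)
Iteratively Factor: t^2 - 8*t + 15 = (t - 3)*(t - 5)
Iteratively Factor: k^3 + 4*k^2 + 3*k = (k + 3)*(k^2 + k) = (k + 1)*(k + 3)*(k)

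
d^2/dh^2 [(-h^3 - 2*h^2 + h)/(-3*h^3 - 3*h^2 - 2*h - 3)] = 2*(9*h^6 - 45*h^5 - 117*h^4 - 146*h^3 + 18*h^2 + 54*h + 24)/(27*h^9 + 81*h^8 + 135*h^7 + 216*h^6 + 252*h^5 + 225*h^4 + 197*h^3 + 117*h^2 + 54*h + 27)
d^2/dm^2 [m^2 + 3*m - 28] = 2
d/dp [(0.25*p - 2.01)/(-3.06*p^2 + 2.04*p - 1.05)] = (0.765*p^2 - 12.3012*p + 3.8379)/(9.3636*p^4 - 12.4848*p^3 + 10.5876*p^2 - 4.284*p + 1.1025)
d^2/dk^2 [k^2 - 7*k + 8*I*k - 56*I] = 2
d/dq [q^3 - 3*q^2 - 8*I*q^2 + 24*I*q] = 3*q^2 - 6*q - 16*I*q + 24*I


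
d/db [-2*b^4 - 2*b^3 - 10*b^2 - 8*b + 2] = -8*b^3 - 6*b^2 - 20*b - 8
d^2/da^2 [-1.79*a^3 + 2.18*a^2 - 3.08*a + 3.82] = 4.36 - 10.74*a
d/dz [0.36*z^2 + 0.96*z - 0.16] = 0.72*z + 0.96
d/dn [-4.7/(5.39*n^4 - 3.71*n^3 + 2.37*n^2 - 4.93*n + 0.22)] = (101.332*n^3 - 52.311*n^2 + 22.278*n - 23.171)/(5.39*n^4 - 3.71*n^3 + 2.37*n^2 - 4.93*n + 0.22)^2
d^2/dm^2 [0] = 0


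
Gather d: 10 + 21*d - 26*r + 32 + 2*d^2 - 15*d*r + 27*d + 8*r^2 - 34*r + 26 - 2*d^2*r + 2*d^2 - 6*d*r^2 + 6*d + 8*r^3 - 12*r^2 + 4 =d^2*(4 - 2*r) + d*(-6*r^2 - 15*r + 54) + 8*r^3 - 4*r^2 - 60*r + 72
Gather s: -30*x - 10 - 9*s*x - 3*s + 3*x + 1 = s*(-9*x - 3) - 27*x - 9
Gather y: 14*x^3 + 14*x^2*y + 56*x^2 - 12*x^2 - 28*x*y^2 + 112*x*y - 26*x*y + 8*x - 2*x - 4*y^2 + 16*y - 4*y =14*x^3 + 44*x^2 + 6*x + y^2*(-28*x - 4) + y*(14*x^2 + 86*x + 12)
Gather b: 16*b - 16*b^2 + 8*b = -16*b^2 + 24*b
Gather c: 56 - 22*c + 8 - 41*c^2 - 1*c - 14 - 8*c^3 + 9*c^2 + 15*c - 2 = -8*c^3 - 32*c^2 - 8*c + 48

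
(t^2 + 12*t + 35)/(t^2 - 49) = (t + 5)/(t - 7)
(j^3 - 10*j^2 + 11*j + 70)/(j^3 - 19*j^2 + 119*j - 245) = (j + 2)/(j - 7)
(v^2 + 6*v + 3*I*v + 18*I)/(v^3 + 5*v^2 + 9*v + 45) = (v + 6)/(v^2 + v*(5 - 3*I) - 15*I)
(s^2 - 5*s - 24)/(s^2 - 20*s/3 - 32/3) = 3*(s + 3)/(3*s + 4)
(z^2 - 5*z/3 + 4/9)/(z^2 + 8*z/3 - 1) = (z - 4/3)/(z + 3)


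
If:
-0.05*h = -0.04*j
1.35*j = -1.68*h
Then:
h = 0.00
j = 0.00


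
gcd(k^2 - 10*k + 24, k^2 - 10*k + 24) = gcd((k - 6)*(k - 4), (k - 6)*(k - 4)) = k^2 - 10*k + 24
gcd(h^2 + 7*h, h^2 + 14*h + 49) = h + 7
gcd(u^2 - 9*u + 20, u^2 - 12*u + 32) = u - 4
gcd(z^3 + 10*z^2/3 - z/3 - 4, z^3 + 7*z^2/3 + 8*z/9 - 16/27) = z + 4/3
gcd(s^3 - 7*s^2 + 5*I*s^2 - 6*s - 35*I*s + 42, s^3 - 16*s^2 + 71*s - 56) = s - 7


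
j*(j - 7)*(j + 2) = j^3 - 5*j^2 - 14*j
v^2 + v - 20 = (v - 4)*(v + 5)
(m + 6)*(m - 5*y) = m^2 - 5*m*y + 6*m - 30*y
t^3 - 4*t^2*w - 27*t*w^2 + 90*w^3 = (t - 6*w)*(t - 3*w)*(t + 5*w)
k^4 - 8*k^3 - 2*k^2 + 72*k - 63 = (k - 7)*(k - 3)*(k - 1)*(k + 3)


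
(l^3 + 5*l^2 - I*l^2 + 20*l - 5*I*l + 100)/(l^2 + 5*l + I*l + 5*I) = (l^2 - I*l + 20)/(l + I)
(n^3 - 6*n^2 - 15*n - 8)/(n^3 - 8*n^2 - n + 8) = (n + 1)/(n - 1)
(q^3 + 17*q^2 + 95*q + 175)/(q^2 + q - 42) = (q^2 + 10*q + 25)/(q - 6)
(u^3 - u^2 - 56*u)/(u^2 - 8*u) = u + 7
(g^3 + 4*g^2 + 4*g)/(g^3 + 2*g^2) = (g + 2)/g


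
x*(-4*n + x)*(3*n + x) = -12*n^2*x - n*x^2 + x^3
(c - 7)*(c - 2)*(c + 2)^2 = c^4 - 5*c^3 - 18*c^2 + 20*c + 56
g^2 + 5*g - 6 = (g - 1)*(g + 6)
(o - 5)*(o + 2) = o^2 - 3*o - 10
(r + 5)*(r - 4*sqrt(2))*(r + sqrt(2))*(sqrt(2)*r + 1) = sqrt(2)*r^4 - 5*r^3 + 5*sqrt(2)*r^3 - 25*r^2 - 11*sqrt(2)*r^2 - 55*sqrt(2)*r - 8*r - 40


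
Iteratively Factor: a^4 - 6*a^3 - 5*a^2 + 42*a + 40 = (a - 5)*(a^3 - a^2 - 10*a - 8) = (a - 5)*(a - 4)*(a^2 + 3*a + 2) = (a - 5)*(a - 4)*(a + 1)*(a + 2)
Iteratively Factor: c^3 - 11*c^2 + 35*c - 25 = (c - 5)*(c^2 - 6*c + 5) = (c - 5)*(c - 1)*(c - 5)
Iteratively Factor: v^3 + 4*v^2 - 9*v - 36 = (v + 4)*(v^2 - 9) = (v - 3)*(v + 4)*(v + 3)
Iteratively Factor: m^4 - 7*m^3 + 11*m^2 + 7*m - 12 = (m - 4)*(m^3 - 3*m^2 - m + 3) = (m - 4)*(m + 1)*(m^2 - 4*m + 3) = (m - 4)*(m - 3)*(m + 1)*(m - 1)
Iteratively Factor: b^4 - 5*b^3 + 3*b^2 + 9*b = (b)*(b^3 - 5*b^2 + 3*b + 9) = b*(b - 3)*(b^2 - 2*b - 3) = b*(b - 3)^2*(b + 1)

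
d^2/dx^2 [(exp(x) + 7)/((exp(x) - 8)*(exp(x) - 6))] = (exp(4*x) + 42*exp(3*x) - 582*exp(2*x) + 700*exp(x) + 7008)*exp(x)/(exp(6*x) - 42*exp(5*x) + 732*exp(4*x) - 6776*exp(3*x) + 35136*exp(2*x) - 96768*exp(x) + 110592)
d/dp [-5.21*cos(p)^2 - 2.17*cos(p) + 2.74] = (10.42*cos(p) + 2.17)*sin(p)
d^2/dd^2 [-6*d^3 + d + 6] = -36*d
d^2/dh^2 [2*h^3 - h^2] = 12*h - 2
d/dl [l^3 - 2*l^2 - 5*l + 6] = 3*l^2 - 4*l - 5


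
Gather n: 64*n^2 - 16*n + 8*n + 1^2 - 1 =64*n^2 - 8*n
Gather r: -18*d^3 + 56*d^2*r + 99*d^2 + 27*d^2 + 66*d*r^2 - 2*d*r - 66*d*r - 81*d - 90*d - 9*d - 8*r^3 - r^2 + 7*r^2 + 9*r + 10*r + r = -18*d^3 + 126*d^2 - 180*d - 8*r^3 + r^2*(66*d + 6) + r*(56*d^2 - 68*d + 20)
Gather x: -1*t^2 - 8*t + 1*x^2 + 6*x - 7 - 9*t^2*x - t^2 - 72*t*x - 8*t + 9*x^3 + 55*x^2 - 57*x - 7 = -2*t^2 - 16*t + 9*x^3 + 56*x^2 + x*(-9*t^2 - 72*t - 51) - 14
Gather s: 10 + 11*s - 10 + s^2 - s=s^2 + 10*s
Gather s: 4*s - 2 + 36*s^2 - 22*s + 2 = 36*s^2 - 18*s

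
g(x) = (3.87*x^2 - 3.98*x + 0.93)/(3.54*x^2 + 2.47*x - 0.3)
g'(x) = (-7.08*x - 2.47)*(3.87*x^2 - 3.98*x + 0.93)/(3.54*x^2 + 2.47*x - 0.3)^2 + (7.74*x - 3.98)/(3.54*x^2 + 2.47*x - 0.3) = (23.6481*x^2 - 8.9064*x - 1.1031)/(12.5316*x^4 + 17.4876*x^3 + 3.9769*x^2 - 1.482*x + 0.09)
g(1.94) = 0.44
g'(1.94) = 0.22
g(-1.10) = 7.89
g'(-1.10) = 23.26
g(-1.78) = 3.11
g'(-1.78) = 2.11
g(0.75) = 0.03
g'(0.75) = 0.44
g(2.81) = 0.59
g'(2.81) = 0.13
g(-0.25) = -3.11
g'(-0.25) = 5.37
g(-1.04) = 9.64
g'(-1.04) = 36.60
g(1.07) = 0.17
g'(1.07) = 0.40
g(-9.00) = 1.33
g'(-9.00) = 0.03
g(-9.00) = 1.33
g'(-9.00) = 0.03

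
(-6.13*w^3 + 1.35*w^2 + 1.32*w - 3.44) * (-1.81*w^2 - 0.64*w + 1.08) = 11.0953*w^5 + 1.4797*w^4 - 9.8736*w^3 + 6.8396*w^2 + 3.6272*w - 3.7152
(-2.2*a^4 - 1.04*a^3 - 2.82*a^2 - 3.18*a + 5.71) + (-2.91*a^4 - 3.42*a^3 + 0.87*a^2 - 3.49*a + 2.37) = -5.11*a^4 - 4.46*a^3 - 1.95*a^2 - 6.67*a + 8.08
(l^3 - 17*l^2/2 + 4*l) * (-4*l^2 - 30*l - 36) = -4*l^5 + 4*l^4 + 203*l^3 + 186*l^2 - 144*l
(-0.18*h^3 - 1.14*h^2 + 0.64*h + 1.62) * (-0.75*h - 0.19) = 0.135*h^4 + 0.8892*h^3 - 0.2634*h^2 - 1.3366*h - 0.3078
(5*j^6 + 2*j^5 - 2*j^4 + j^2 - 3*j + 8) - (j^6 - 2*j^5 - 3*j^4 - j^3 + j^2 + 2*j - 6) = 4*j^6 + 4*j^5 + j^4 + j^3 - 5*j + 14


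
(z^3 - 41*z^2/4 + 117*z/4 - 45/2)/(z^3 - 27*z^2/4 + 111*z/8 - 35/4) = 2*(z^2 - 9*z + 18)/(2*z^2 - 11*z + 14)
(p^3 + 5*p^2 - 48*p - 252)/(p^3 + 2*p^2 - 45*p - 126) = (p + 6)/(p + 3)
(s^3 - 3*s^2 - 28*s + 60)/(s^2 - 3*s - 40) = (s^2 - 8*s + 12)/(s - 8)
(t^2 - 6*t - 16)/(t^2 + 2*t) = (t - 8)/t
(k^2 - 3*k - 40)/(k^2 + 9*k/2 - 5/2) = 2*(k - 8)/(2*k - 1)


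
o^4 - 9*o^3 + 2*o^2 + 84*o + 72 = (o - 6)^2*(o + 1)*(o + 2)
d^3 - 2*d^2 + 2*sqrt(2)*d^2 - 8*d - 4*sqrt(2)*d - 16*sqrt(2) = (d - 4)*(d + 2)*(d + 2*sqrt(2))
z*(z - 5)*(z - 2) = z^3 - 7*z^2 + 10*z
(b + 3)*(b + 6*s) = b^2 + 6*b*s + 3*b + 18*s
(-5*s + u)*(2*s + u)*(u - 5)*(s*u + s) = -10*s^3*u^2 + 40*s^3*u + 50*s^3 - 3*s^2*u^3 + 12*s^2*u^2 + 15*s^2*u + s*u^4 - 4*s*u^3 - 5*s*u^2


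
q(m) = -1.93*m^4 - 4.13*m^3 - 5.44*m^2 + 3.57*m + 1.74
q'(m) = -7.72*m^3 - 12.39*m^2 - 10.88*m + 3.57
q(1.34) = -19.40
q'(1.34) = -51.83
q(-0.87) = -3.87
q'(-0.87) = 8.74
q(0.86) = -2.90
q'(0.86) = -19.86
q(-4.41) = -495.57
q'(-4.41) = 472.70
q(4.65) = -1416.87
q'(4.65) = -1091.13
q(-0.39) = -0.28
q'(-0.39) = 6.39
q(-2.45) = -48.46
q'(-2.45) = 69.39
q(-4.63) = -608.41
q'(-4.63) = 554.57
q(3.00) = -304.35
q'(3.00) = -349.02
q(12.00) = -47895.90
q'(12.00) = -15251.31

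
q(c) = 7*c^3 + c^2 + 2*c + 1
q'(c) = 21*c^2 + 2*c + 2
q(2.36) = 103.30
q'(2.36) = 123.68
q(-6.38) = -1788.91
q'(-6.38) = 844.03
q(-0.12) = 0.76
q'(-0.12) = 2.06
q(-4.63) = -681.59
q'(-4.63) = 442.91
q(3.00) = 205.00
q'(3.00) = 197.00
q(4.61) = 717.28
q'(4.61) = 457.51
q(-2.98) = -181.32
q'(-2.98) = 182.53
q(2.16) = 80.53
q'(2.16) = 104.30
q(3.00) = 205.00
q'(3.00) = 197.00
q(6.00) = 1561.00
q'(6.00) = 770.00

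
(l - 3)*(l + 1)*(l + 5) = l^3 + 3*l^2 - 13*l - 15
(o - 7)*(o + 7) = o^2 - 49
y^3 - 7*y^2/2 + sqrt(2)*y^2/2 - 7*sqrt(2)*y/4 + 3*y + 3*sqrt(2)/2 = (y - 2)*(y - 3/2)*(y + sqrt(2)/2)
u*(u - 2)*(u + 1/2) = u^3 - 3*u^2/2 - u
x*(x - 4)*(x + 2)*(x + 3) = x^4 + x^3 - 14*x^2 - 24*x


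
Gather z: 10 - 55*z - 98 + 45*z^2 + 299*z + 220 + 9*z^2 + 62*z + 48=54*z^2 + 306*z + 180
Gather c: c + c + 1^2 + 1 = 2*c + 2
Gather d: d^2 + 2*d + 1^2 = d^2 + 2*d + 1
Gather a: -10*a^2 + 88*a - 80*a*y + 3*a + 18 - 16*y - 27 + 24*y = -10*a^2 + a*(91 - 80*y) + 8*y - 9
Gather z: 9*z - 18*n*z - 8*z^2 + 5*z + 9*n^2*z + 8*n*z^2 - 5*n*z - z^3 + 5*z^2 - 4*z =-z^3 + z^2*(8*n - 3) + z*(9*n^2 - 23*n + 10)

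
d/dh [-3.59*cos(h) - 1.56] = 3.59*sin(h)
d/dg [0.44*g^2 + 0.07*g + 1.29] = 0.88*g + 0.07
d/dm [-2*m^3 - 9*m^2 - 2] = 6*m*(-m - 3)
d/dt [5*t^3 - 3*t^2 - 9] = 3*t*(5*t - 2)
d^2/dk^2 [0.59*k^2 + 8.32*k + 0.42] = 1.18000000000000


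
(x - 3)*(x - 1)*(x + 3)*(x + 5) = x^4 + 4*x^3 - 14*x^2 - 36*x + 45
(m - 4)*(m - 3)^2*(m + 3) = m^4 - 7*m^3 + 3*m^2 + 63*m - 108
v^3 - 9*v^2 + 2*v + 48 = (v - 8)*(v - 3)*(v + 2)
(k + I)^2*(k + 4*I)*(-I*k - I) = -I*k^4 + 6*k^3 - I*k^3 + 6*k^2 + 9*I*k^2 - 4*k + 9*I*k - 4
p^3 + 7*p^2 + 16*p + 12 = (p + 2)^2*(p + 3)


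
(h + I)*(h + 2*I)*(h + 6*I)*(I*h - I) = I*h^4 - 9*h^3 - I*h^3 + 9*h^2 - 20*I*h^2 + 12*h + 20*I*h - 12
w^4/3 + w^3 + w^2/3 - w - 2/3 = (w/3 + 1/3)*(w - 1)*(w + 1)*(w + 2)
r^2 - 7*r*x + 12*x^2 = (r - 4*x)*(r - 3*x)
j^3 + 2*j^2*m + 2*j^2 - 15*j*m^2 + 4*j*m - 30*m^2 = (j + 2)*(j - 3*m)*(j + 5*m)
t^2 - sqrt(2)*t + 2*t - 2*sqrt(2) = (t + 2)*(t - sqrt(2))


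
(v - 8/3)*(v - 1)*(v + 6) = v^3 + 7*v^2/3 - 58*v/3 + 16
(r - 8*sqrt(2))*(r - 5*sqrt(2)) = r^2 - 13*sqrt(2)*r + 80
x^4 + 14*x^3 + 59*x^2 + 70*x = x*(x + 2)*(x + 5)*(x + 7)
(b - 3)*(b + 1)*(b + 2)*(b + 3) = b^4 + 3*b^3 - 7*b^2 - 27*b - 18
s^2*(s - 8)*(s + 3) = s^4 - 5*s^3 - 24*s^2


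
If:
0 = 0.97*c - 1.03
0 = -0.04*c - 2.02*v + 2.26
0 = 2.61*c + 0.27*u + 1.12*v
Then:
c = 1.06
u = -14.82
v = 1.10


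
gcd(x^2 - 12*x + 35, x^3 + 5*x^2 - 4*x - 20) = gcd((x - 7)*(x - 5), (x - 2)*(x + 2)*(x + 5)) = 1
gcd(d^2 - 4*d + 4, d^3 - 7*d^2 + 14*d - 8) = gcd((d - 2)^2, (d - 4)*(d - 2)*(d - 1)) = d - 2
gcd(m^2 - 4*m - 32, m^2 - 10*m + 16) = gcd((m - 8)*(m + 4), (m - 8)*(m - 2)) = m - 8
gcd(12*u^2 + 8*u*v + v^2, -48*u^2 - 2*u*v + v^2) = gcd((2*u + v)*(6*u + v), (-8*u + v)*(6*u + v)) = 6*u + v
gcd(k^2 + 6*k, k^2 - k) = k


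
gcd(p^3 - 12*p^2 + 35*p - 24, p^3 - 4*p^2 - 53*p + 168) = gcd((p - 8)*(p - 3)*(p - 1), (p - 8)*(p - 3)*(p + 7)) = p^2 - 11*p + 24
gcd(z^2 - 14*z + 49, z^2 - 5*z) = 1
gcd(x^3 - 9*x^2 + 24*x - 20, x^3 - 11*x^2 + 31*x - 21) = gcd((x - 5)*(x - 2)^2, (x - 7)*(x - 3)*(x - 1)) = 1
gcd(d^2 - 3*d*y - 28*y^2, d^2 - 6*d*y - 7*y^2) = -d + 7*y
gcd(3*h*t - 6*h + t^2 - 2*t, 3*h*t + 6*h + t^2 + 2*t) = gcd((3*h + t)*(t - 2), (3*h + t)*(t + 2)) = 3*h + t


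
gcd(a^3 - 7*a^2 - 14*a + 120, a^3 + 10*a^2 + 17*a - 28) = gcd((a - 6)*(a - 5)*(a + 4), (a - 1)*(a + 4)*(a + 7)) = a + 4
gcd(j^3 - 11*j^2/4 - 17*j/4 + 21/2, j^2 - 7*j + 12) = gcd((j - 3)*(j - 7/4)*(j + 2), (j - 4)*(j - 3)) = j - 3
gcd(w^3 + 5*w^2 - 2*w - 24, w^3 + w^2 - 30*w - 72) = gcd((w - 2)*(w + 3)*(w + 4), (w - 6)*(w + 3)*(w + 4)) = w^2 + 7*w + 12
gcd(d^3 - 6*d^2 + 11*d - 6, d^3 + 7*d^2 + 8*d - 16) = d - 1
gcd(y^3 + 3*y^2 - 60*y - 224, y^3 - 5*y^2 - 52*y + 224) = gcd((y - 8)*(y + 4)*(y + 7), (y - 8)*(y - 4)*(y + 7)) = y^2 - y - 56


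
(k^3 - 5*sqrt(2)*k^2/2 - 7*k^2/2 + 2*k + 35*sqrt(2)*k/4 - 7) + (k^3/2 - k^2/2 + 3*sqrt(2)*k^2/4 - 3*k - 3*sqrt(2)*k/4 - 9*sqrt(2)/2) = 3*k^3/2 - 4*k^2 - 7*sqrt(2)*k^2/4 - k + 8*sqrt(2)*k - 7 - 9*sqrt(2)/2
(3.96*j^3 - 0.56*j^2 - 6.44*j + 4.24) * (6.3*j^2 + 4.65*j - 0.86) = 24.948*j^5 + 14.886*j^4 - 46.5816*j^3 - 2.75240000000001*j^2 + 25.2544*j - 3.6464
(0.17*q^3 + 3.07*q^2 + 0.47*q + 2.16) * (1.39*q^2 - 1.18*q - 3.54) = 0.2363*q^5 + 4.0667*q^4 - 3.5711*q^3 - 8.42*q^2 - 4.2126*q - 7.6464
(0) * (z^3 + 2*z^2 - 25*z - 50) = 0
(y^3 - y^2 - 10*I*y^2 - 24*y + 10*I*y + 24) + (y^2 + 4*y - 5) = y^3 - 10*I*y^2 - 20*y + 10*I*y + 19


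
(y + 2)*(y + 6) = y^2 + 8*y + 12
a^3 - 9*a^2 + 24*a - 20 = (a - 5)*(a - 2)^2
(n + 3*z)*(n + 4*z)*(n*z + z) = n^3*z + 7*n^2*z^2 + n^2*z + 12*n*z^3 + 7*n*z^2 + 12*z^3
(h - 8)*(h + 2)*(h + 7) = h^3 + h^2 - 58*h - 112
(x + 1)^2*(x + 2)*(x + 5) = x^4 + 9*x^3 + 25*x^2 + 27*x + 10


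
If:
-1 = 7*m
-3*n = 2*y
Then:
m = -1/7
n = -2*y/3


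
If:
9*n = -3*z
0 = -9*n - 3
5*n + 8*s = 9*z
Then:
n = -1/3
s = 4/3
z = 1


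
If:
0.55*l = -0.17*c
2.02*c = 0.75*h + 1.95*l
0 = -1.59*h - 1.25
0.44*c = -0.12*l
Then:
No Solution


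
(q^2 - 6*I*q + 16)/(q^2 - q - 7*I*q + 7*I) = (q^2 - 6*I*q + 16)/(q^2 - q - 7*I*q + 7*I)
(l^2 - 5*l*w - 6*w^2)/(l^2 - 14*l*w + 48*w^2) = (-l - w)/(-l + 8*w)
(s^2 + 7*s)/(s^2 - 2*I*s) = (s + 7)/(s - 2*I)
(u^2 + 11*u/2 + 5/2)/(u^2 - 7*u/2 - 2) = (u + 5)/(u - 4)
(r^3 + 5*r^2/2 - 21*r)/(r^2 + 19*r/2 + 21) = r*(2*r - 7)/(2*r + 7)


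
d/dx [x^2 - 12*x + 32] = 2*x - 12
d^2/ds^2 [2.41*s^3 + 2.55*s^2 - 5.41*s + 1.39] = 14.46*s + 5.1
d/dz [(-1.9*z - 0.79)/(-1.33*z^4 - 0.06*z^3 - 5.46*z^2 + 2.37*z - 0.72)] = (-7.581*z^4 - 4.4308*z^3 - 10.5162*z^2 - 8.6268*z + 3.2403)/(1.7689*z^8 + 0.1596*z^7 + 14.5272*z^6 - 5.649*z^5 + 31.4424*z^4 - 25.794*z^3 + 13.4793*z^2 - 3.4128*z + 0.5184)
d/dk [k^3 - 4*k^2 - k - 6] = 3*k^2 - 8*k - 1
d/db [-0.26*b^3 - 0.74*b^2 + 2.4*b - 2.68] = -0.78*b^2 - 1.48*b + 2.4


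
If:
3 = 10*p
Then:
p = 3/10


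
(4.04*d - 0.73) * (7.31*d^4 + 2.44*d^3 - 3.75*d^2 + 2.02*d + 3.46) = 29.5324*d^5 + 4.5213*d^4 - 16.9312*d^3 + 10.8983*d^2 + 12.5038*d - 2.5258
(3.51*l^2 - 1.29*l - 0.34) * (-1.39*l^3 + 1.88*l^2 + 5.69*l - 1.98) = -4.8789*l^5 + 8.3919*l^4 + 18.0193*l^3 - 14.9291*l^2 + 0.6196*l + 0.6732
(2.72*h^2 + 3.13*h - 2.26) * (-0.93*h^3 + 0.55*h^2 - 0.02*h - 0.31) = -2.5296*h^5 - 1.4149*h^4 + 3.7689*h^3 - 2.1488*h^2 - 0.9251*h + 0.7006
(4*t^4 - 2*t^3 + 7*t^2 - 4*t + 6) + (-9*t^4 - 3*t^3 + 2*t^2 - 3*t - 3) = -5*t^4 - 5*t^3 + 9*t^2 - 7*t + 3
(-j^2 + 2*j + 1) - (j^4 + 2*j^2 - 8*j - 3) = -j^4 - 3*j^2 + 10*j + 4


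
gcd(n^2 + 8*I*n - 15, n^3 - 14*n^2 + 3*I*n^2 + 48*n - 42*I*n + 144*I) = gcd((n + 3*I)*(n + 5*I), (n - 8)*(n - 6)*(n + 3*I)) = n + 3*I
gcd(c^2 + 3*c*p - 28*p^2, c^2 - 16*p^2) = -c + 4*p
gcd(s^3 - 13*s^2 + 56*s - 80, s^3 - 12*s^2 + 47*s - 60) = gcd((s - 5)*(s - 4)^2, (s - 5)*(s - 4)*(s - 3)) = s^2 - 9*s + 20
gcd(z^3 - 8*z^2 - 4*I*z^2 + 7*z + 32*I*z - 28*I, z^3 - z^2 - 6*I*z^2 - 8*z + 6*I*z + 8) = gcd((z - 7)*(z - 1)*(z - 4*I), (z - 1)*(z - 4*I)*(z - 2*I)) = z^2 + z*(-1 - 4*I) + 4*I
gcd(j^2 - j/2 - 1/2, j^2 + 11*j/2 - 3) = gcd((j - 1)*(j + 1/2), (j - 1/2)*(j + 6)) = 1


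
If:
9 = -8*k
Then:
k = -9/8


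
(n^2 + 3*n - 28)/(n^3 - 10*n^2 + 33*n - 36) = (n + 7)/(n^2 - 6*n + 9)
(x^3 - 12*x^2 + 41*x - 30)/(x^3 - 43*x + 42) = (x - 5)/(x + 7)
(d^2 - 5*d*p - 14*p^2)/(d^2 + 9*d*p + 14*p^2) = (d - 7*p)/(d + 7*p)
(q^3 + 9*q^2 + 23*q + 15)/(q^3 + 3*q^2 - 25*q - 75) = (q + 1)/(q - 5)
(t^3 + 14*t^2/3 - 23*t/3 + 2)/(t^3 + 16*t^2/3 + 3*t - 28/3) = (3*t^2 + 17*t - 6)/(3*t^2 + 19*t + 28)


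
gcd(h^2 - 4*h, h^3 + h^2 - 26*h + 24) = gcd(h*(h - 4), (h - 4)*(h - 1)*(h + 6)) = h - 4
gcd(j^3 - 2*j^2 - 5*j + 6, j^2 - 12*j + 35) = 1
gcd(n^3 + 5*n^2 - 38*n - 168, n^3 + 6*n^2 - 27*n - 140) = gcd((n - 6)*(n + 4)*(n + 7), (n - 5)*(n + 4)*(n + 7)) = n^2 + 11*n + 28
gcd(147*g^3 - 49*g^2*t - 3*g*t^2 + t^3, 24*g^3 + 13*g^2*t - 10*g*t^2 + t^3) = -3*g + t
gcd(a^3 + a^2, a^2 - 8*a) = a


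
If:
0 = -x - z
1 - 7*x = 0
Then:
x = 1/7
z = -1/7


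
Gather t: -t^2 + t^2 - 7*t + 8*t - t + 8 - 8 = 0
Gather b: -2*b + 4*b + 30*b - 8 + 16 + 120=32*b + 128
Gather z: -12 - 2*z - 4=-2*z - 16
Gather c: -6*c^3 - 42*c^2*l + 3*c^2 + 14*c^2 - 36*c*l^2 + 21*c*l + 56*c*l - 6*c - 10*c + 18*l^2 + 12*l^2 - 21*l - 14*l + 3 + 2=-6*c^3 + c^2*(17 - 42*l) + c*(-36*l^2 + 77*l - 16) + 30*l^2 - 35*l + 5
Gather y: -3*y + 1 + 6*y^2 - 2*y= 6*y^2 - 5*y + 1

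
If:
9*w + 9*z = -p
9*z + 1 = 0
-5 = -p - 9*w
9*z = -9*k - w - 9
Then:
No Solution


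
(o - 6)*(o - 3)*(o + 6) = o^3 - 3*o^2 - 36*o + 108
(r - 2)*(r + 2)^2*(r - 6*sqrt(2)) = r^4 - 6*sqrt(2)*r^3 + 2*r^3 - 12*sqrt(2)*r^2 - 4*r^2 - 8*r + 24*sqrt(2)*r + 48*sqrt(2)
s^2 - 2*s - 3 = (s - 3)*(s + 1)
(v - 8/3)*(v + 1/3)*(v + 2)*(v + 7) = v^4 + 20*v^3/3 - 71*v^2/9 - 122*v/3 - 112/9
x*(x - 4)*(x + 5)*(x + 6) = x^4 + 7*x^3 - 14*x^2 - 120*x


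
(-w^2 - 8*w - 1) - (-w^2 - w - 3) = 2 - 7*w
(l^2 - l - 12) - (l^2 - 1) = -l - 11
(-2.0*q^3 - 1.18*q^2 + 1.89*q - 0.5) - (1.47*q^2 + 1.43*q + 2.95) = -2.0*q^3 - 2.65*q^2 + 0.46*q - 3.45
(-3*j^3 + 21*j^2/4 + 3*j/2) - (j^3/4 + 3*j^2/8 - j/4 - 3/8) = -13*j^3/4 + 39*j^2/8 + 7*j/4 + 3/8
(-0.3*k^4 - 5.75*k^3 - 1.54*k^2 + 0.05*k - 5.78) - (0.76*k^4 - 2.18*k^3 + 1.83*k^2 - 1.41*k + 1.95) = -1.06*k^4 - 3.57*k^3 - 3.37*k^2 + 1.46*k - 7.73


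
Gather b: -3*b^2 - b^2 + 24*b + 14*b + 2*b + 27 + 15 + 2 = -4*b^2 + 40*b + 44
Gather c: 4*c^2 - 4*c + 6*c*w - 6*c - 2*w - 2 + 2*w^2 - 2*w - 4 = 4*c^2 + c*(6*w - 10) + 2*w^2 - 4*w - 6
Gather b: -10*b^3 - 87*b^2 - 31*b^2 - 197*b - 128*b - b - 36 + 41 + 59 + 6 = -10*b^3 - 118*b^2 - 326*b + 70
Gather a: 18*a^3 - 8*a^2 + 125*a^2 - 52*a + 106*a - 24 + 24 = 18*a^3 + 117*a^2 + 54*a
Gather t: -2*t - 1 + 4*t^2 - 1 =4*t^2 - 2*t - 2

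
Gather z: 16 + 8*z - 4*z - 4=4*z + 12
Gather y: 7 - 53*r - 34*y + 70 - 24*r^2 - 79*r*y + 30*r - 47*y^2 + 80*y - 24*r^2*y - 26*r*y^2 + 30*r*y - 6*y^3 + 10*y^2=-24*r^2 - 23*r - 6*y^3 + y^2*(-26*r - 37) + y*(-24*r^2 - 49*r + 46) + 77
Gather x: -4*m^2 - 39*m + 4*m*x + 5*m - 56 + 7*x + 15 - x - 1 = -4*m^2 - 34*m + x*(4*m + 6) - 42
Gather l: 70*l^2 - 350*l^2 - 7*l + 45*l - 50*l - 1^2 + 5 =-280*l^2 - 12*l + 4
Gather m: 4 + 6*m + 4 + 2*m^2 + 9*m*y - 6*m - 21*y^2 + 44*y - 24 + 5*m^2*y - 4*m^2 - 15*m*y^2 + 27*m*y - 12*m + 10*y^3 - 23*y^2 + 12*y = m^2*(5*y - 2) + m*(-15*y^2 + 36*y - 12) + 10*y^3 - 44*y^2 + 56*y - 16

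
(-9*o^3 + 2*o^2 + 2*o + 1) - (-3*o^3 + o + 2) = -6*o^3 + 2*o^2 + o - 1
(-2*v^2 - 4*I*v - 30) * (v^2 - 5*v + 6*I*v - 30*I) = -2*v^4 + 10*v^3 - 16*I*v^3 - 6*v^2 + 80*I*v^2 + 30*v - 180*I*v + 900*I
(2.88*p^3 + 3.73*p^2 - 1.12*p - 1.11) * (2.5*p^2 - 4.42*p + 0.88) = 7.2*p^5 - 3.4046*p^4 - 16.7522*p^3 + 5.4578*p^2 + 3.9206*p - 0.9768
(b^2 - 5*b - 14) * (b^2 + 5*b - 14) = b^4 - 53*b^2 + 196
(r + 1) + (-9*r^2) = -9*r^2 + r + 1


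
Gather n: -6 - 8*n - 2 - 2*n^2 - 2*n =-2*n^2 - 10*n - 8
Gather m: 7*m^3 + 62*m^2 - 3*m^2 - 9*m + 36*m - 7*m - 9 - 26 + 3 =7*m^3 + 59*m^2 + 20*m - 32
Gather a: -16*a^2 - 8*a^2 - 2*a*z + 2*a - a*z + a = -24*a^2 + a*(3 - 3*z)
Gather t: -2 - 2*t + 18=16 - 2*t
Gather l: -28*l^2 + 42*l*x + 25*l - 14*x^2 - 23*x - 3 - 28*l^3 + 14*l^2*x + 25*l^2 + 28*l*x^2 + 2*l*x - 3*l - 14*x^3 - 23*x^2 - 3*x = -28*l^3 + l^2*(14*x - 3) + l*(28*x^2 + 44*x + 22) - 14*x^3 - 37*x^2 - 26*x - 3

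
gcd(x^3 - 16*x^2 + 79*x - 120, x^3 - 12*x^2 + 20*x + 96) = x - 8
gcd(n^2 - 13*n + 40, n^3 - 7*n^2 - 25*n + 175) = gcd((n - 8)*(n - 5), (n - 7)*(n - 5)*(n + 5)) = n - 5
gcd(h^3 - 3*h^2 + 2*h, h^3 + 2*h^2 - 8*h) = h^2 - 2*h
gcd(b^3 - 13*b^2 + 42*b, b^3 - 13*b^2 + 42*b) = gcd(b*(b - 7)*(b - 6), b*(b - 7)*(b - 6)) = b^3 - 13*b^2 + 42*b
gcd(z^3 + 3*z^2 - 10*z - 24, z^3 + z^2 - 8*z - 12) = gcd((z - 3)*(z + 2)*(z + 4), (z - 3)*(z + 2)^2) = z^2 - z - 6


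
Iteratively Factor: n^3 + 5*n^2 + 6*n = (n)*(n^2 + 5*n + 6) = n*(n + 2)*(n + 3)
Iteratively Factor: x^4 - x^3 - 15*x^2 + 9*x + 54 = (x + 3)*(x^3 - 4*x^2 - 3*x + 18) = (x - 3)*(x + 3)*(x^2 - x - 6) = (x - 3)^2*(x + 3)*(x + 2)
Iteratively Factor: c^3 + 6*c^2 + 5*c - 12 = (c + 3)*(c^2 + 3*c - 4) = (c + 3)*(c + 4)*(c - 1)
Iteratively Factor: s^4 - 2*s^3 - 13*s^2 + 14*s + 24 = (s - 4)*(s^3 + 2*s^2 - 5*s - 6) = (s - 4)*(s + 1)*(s^2 + s - 6) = (s - 4)*(s - 2)*(s + 1)*(s + 3)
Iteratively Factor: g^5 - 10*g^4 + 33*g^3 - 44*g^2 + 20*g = (g - 5)*(g^4 - 5*g^3 + 8*g^2 - 4*g) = (g - 5)*(g - 1)*(g^3 - 4*g^2 + 4*g) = g*(g - 5)*(g - 1)*(g^2 - 4*g + 4) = g*(g - 5)*(g - 2)*(g - 1)*(g - 2)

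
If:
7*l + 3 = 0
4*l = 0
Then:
No Solution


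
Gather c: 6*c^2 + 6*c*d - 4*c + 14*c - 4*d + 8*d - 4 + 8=6*c^2 + c*(6*d + 10) + 4*d + 4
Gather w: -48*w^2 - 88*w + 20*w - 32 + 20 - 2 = -48*w^2 - 68*w - 14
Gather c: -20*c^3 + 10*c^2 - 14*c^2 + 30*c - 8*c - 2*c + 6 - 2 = -20*c^3 - 4*c^2 + 20*c + 4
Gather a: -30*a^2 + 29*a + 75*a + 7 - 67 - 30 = -30*a^2 + 104*a - 90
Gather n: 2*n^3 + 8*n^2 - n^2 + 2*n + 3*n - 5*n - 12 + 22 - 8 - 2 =2*n^3 + 7*n^2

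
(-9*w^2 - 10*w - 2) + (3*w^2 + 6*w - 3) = -6*w^2 - 4*w - 5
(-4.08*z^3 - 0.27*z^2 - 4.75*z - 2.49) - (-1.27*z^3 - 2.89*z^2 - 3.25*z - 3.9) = -2.81*z^3 + 2.62*z^2 - 1.5*z + 1.41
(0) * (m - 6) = 0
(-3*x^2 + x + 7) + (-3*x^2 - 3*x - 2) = -6*x^2 - 2*x + 5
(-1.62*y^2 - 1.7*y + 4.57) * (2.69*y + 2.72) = -4.3578*y^3 - 8.9794*y^2 + 7.6693*y + 12.4304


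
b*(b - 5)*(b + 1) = b^3 - 4*b^2 - 5*b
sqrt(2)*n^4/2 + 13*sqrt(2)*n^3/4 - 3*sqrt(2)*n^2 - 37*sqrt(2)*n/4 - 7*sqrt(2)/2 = (n - 2)*(n + 1/2)*(n + 7)*(sqrt(2)*n/2 + sqrt(2)/2)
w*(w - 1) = w^2 - w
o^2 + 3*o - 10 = (o - 2)*(o + 5)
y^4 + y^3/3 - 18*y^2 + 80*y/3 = y*(y - 8/3)*(y - 2)*(y + 5)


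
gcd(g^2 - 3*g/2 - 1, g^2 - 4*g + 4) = g - 2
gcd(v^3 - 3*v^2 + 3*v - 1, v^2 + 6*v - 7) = v - 1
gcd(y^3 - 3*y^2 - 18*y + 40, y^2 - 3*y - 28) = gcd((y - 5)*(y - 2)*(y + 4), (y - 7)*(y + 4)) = y + 4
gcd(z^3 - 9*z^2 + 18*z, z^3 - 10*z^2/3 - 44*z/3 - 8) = z - 6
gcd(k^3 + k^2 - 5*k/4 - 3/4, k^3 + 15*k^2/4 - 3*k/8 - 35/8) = k - 1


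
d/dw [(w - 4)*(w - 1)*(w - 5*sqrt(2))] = 3*w^2 - 10*sqrt(2)*w - 10*w + 4 + 25*sqrt(2)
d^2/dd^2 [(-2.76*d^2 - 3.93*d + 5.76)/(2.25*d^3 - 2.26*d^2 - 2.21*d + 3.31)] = (-27.945*d^6 - 119.37375*d^5 + 387.4797*d^4 - 232.521594*d^3 + 232.01442*d^2 - 261.164772*d + 24.466986)/(11.390625*d^9 - 34.32375*d^8 + 0.911924999999997*d^7 + 106.154549*d^6 - 101.883813*d^5 - 81.14958*d^4 + 162.35257*d^3 - 25.783245*d^2 - 72.638943*d + 36.264691)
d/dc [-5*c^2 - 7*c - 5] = -10*c - 7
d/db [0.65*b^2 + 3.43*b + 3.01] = 1.3*b + 3.43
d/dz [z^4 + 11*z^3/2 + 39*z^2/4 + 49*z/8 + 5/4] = 4*z^3 + 33*z^2/2 + 39*z/2 + 49/8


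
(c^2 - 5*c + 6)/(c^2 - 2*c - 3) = (c - 2)/(c + 1)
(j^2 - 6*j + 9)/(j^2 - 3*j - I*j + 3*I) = (j - 3)/(j - I)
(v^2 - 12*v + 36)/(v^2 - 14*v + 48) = (v - 6)/(v - 8)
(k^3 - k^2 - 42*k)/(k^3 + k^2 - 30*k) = (k - 7)/(k - 5)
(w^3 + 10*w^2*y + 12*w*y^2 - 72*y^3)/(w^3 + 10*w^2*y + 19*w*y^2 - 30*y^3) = (-w^2 - 4*w*y + 12*y^2)/(-w^2 - 4*w*y + 5*y^2)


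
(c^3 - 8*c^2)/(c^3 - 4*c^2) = (c - 8)/(c - 4)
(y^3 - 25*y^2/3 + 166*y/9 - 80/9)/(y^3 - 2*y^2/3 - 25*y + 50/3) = (y - 8/3)/(y + 5)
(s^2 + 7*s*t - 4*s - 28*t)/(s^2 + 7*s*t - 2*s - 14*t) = (s - 4)/(s - 2)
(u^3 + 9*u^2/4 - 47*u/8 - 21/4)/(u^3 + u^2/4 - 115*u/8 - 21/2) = (u - 2)/(u - 4)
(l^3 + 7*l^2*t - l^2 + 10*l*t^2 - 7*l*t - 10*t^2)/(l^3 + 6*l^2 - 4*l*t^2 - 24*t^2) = (-l^2 - 5*l*t + l + 5*t)/(-l^2 + 2*l*t - 6*l + 12*t)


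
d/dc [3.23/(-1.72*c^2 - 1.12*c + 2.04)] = (11.1112*c + 3.6176)/(1.72*c^2 + 1.12*c - 2.04)^2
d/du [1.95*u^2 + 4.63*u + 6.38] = 3.9*u + 4.63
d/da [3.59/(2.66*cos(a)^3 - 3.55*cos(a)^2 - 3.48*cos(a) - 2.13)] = (28.6482*cos(a)^2 - 25.489*cos(a) - 12.4932)*sin(a)/(-2.66*cos(a)^3 + 3.55*cos(a)^2 + 3.48*cos(a) + 2.13)^2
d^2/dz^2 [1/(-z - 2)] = -2/(z + 2)^3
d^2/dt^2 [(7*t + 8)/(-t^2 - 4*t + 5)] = 2*(-4*(t + 2)^2*(7*t + 8) + 3*(7*t + 12)*(t^2 + 4*t - 5))/(t^2 + 4*t - 5)^3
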